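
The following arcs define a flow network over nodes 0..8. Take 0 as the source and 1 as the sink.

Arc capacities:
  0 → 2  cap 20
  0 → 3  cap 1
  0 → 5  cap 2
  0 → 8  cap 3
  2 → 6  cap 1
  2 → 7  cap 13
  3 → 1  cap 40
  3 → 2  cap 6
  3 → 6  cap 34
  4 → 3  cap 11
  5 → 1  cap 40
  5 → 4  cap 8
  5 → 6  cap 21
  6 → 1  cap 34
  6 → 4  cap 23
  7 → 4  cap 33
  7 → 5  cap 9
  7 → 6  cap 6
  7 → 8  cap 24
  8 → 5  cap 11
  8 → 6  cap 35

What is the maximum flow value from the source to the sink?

Maximum flow value: 20

augment #1: 0→3→1 bottleneck 1, total now 1
augment #2: 0→5→1 bottleneck 2, total now 3
augment #3: 0→2→6→1 bottleneck 1, total now 4
augment #4: 0→8→5→1 bottleneck 3, total now 7
augment #5: 0→2→7→5→1 bottleneck 9, total now 16
augment #6: 0→2→7→6→1 bottleneck 4, total now 20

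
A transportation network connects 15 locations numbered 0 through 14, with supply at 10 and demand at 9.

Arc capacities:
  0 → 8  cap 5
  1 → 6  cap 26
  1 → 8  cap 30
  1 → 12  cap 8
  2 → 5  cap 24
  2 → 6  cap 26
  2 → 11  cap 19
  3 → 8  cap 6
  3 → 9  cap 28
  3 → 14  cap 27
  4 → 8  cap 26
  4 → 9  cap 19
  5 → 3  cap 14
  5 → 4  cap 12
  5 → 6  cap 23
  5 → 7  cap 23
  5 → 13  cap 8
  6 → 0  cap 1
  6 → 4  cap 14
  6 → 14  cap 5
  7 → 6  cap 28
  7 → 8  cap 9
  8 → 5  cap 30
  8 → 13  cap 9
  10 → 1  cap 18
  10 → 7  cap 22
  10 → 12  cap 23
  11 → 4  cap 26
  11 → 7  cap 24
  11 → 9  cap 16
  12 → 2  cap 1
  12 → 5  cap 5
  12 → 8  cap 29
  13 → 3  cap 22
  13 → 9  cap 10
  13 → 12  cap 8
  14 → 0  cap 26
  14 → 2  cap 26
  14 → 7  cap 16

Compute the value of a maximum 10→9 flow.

augment #1: 10→1→6→4→9 bottleneck 14, total now 14
augment #2: 10→1→8→13→9 bottleneck 4, total now 18
augment #3: 10→7→8→13→9 bottleneck 5, total now 23
augment #4: 10→12→2→11→9 bottleneck 1, total now 24
augment #5: 10→12→5→3→9 bottleneck 5, total now 29
augment #6: 10→7→8→5→3→9 bottleneck 4, total now 33
augment #7: 10→12→8→5→3→9 bottleneck 5, total now 38
augment #8: 10→12→8→5→4→9 bottleneck 5, total now 43
augment #9: 10→12→8→5→13→9 bottleneck 1, total now 44
augment #10: 10→7→6→14→2→11→9 bottleneck 5, total now 49
augment #11: 10→12→8→5→13→3→9 bottleneck 6, total now 55
augment #12: 10→7→6→0→8→5→13→3→9 bottleneck 1, total now 56

Maximum flow value: 56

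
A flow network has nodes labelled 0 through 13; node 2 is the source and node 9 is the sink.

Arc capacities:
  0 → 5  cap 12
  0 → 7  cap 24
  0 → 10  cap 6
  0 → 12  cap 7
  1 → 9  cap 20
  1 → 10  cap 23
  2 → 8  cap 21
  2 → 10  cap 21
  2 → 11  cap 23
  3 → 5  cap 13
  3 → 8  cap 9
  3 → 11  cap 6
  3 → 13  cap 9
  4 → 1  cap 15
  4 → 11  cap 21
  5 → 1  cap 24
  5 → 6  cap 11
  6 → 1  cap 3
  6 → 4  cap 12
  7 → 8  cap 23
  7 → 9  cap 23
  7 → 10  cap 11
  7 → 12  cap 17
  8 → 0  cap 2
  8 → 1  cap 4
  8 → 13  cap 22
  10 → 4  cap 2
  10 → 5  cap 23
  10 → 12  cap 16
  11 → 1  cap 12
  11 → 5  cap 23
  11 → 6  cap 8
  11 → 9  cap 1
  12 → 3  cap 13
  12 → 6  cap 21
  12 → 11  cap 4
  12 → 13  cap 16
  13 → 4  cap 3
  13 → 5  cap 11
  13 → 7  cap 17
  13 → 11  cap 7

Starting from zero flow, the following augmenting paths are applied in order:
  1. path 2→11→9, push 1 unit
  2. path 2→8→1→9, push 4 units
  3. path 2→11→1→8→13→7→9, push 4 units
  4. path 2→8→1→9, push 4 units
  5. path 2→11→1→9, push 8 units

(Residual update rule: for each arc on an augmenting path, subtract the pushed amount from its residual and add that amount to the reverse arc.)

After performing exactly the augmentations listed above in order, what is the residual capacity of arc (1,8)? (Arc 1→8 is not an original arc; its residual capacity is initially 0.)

after path 1 (2→11→9, push 1): res(1,8)=0
after path 2 (2→8→1→9, push 4): res(1,8)=4
after path 3 (2→11→1→8→13→7→9, push 4): res(1,8)=0
after path 4 (2→8→1→9, push 4): res(1,8)=4
after path 5 (2→11→1→9, push 8): res(1,8)=4

Residual capacity of (1,8): 4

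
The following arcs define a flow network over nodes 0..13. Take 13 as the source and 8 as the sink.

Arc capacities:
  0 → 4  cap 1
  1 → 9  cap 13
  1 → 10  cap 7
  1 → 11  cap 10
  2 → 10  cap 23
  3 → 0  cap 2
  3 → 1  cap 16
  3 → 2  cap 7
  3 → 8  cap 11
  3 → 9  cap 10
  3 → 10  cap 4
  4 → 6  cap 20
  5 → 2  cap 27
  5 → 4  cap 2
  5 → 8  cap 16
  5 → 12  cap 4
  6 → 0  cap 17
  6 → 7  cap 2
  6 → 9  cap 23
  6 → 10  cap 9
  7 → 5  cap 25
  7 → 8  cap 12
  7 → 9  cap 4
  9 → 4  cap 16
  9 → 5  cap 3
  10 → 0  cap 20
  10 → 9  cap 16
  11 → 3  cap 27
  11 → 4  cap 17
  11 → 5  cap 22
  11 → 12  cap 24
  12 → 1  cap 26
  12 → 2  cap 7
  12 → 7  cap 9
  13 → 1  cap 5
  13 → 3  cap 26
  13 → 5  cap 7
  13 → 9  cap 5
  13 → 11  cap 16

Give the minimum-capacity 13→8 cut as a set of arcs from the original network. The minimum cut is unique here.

Min-cut arcs: {(3,8), (5,8), (6,7), (12,7)} (total capacity 38)

augment #1: 13→3→8 push 11
augment #2: 13→5→8 push 7
augment #3: 13→9→5→8 push 3
augment #4: 13→11→5→8 push 6
augment #5: 13→11→12→7→8 push 9
augment #6: 13→9→4→6→7→8 push 2
max flow = 38; residual-reachable set from 13 gives S-side
cut edges (S→T): {(3,8), (5,8), (6,7), (12,7)} total cap 38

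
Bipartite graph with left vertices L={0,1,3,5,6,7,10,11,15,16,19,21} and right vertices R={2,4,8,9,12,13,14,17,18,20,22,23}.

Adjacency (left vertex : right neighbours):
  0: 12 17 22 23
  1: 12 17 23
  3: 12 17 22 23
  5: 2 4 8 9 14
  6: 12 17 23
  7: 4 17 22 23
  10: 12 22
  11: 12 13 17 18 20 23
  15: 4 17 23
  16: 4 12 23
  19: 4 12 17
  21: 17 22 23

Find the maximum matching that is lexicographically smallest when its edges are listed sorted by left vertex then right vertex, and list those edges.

Lex-smallest maximum matching: {(0,12), (1,17), (3,22), (5,2), (6,23), (7,4), (11,13)}

|M| = 7 (so the lex-smallest maximum matching has 7 edges)
process left vertices in ascending order; for each, take the smallest-labelled available neighbour that still permits 7 edges overall, or leave it unmatched if none does
lex-smallest matching: {0-12, 1-17, 3-22, 5-2, 6-23, 7-4, 11-13}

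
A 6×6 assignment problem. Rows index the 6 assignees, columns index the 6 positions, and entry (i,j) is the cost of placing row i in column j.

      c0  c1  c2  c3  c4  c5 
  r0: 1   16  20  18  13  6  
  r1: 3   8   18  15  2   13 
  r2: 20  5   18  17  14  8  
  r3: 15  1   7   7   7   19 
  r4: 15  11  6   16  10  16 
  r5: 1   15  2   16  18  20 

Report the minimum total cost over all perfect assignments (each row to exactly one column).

Minimum assignment cost: 27

optimal assignment: row0→col5 (cost 6), row1→col4 (cost 2), row2→col1 (cost 5), row3→col3 (cost 7), row4→col2 (cost 6), row5→col0 (cost 1)
total = 6 + 2 + 5 + 7 + 6 + 1 = 27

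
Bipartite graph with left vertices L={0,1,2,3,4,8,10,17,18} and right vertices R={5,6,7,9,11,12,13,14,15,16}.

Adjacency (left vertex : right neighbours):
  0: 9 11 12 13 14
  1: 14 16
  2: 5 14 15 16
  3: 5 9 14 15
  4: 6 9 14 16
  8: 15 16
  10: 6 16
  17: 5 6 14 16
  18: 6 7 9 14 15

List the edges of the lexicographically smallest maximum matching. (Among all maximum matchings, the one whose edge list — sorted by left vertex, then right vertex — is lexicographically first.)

Lex-smallest maximum matching: {(0,11), (1,14), (2,5), (3,9), (4,6), (8,15), (10,16), (18,7)}

|M| = 8 (so the lex-smallest maximum matching has 8 edges)
process left vertices in ascending order; for each, take the smallest-labelled available neighbour that still permits 8 edges overall, or leave it unmatched if none does
lex-smallest matching: {0-11, 1-14, 2-5, 3-9, 4-6, 8-15, 10-16, 18-7}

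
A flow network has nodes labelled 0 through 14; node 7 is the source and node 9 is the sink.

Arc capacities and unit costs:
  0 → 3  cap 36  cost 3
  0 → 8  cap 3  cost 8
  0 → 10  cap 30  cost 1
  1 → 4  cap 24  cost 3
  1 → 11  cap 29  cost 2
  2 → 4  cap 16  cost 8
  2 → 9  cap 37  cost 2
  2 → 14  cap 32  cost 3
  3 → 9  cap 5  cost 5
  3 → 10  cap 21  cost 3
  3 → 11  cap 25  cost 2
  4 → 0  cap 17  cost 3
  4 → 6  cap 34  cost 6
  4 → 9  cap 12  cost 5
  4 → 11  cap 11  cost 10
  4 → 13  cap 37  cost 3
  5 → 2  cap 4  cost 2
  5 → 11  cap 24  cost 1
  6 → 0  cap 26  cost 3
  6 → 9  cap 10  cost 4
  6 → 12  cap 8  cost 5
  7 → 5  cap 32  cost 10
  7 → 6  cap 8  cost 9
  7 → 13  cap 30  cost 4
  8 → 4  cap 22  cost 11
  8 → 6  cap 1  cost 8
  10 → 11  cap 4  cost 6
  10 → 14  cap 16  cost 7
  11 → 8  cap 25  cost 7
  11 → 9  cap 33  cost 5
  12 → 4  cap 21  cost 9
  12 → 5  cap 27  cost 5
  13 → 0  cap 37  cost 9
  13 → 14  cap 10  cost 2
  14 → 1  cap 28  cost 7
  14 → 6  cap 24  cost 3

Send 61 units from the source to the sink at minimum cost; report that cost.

shortest-cost path #1: 7→6→9 push 8 @ unit cost 13 (adds 104)
shortest-cost path #2: 7→13→14→6→9 push 2 @ unit cost 13 (adds 26)
shortest-cost path #3: 7→5→2→9 push 4 @ unit cost 14 (adds 56)
shortest-cost path #4: 7→5→11→9 push 24 @ unit cost 16 (adds 384)
shortest-cost path #5: 7→13→14→1→11→9 push 8 @ unit cost 20 (adds 160)
shortest-cost path #6: 7→13→0→3→9 push 5 @ unit cost 21 (adds 105)
shortest-cost path #7: 7→13→0→3→11→9 push 1 @ unit cost 23 (adds 23)
shortest-cost path #8: 7→13→0→3→11→1→4→9 push 8 @ unit cost 24 (adds 192)
shortest-cost path #9: 7→13→0→10→14→1→4→9 push 1 @ unit cost 36 (adds 36)
total cost = 1086

Minimum cost for 61 units: 1086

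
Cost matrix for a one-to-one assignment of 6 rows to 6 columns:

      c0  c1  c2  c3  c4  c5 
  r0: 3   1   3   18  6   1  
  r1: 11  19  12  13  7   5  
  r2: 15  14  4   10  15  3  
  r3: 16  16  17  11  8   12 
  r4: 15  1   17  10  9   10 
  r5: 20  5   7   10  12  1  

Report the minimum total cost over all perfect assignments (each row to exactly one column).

optimal assignment: row0→col0 (cost 3), row1→col4 (cost 7), row2→col2 (cost 4), row3→col3 (cost 11), row4→col1 (cost 1), row5→col5 (cost 1)
total = 3 + 7 + 4 + 11 + 1 + 1 = 27

Minimum assignment cost: 27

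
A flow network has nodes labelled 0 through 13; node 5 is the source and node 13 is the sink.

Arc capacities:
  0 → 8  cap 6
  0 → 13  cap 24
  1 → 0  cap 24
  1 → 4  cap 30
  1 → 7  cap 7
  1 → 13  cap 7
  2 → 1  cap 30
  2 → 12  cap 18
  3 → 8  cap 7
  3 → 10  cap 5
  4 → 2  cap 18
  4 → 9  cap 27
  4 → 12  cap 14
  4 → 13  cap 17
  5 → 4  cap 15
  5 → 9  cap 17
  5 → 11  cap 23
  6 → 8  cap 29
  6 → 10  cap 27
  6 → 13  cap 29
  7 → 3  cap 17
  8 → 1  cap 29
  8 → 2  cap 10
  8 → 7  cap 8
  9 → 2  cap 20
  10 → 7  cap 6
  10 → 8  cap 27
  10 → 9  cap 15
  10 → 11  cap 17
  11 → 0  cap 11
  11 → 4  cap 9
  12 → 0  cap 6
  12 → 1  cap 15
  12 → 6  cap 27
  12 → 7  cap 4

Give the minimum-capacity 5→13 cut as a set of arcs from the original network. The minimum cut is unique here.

augment #1: 5→4→13 push 15
augment #2: 5→11→0→13 push 11
augment #3: 5→11→4→13 push 2
augment #4: 5→9→2→1→13 push 7
augment #5: 5→9→2→1→0→13 push 10
augment #6: 5→11→4→12→0→13 push 3
augment #7: 5→11→4→12→6→13 push 4
max flow = 52; residual-reachable set from 5 gives S-side
cut edges (S→T): {(5,4), (5,9), (11,0), (11,4)} total cap 52

Min-cut arcs: {(5,4), (5,9), (11,0), (11,4)} (total capacity 52)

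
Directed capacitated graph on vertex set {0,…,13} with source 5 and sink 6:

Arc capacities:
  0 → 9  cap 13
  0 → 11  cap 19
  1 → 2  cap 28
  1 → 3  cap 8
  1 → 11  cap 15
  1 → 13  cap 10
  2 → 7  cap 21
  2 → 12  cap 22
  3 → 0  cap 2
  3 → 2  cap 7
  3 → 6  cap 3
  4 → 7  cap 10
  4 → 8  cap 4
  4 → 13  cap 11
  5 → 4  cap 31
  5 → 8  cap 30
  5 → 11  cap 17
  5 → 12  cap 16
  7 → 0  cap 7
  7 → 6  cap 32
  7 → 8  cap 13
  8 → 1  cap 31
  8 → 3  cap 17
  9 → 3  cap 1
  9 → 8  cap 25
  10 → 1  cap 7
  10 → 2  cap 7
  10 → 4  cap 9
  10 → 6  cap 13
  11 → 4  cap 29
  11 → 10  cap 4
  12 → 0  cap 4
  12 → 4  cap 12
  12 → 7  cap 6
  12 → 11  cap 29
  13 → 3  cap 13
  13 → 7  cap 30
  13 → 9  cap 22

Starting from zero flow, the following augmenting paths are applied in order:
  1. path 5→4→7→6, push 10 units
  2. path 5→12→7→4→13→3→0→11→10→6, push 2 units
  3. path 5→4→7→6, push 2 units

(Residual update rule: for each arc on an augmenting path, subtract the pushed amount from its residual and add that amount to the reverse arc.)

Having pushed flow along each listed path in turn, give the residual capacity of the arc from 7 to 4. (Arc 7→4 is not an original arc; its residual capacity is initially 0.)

after path 1 (5→4→7→6, push 10): res(7,4)=10
after path 2 (5→12→7→4→13→3→0→11→10→6, push 2): res(7,4)=8
after path 3 (5→4→7→6, push 2): res(7,4)=10

Residual capacity of (7,4): 10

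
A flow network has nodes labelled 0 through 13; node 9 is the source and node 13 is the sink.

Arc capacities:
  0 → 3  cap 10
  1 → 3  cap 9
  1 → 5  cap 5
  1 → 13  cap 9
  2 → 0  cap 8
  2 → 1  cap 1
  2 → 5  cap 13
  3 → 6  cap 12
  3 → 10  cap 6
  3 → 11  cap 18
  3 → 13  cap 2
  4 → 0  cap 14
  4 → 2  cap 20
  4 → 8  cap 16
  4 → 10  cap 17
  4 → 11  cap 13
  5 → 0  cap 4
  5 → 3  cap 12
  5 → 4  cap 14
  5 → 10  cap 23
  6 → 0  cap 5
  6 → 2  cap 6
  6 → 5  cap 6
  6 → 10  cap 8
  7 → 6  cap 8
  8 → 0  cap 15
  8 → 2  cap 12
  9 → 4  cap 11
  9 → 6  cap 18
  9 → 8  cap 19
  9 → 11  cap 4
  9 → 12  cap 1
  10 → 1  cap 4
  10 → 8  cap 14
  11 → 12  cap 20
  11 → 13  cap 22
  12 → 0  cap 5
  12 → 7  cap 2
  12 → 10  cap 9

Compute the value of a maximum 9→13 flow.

Maximum flow value: 29

augment #1: 9→11→13 bottleneck 4, total now 4
augment #2: 9→4→11→13 bottleneck 11, total now 15
augment #3: 9→6→0→3→13 bottleneck 2, total now 17
augment #4: 9→6→2→1→13 bottleneck 1, total now 18
augment #5: 9→6→10→1→13 bottleneck 4, total now 22
augment #6: 9→6→0→3→11→13 bottleneck 3, total now 25
augment #7: 9→6→5→3→11→13 bottleneck 4, total now 29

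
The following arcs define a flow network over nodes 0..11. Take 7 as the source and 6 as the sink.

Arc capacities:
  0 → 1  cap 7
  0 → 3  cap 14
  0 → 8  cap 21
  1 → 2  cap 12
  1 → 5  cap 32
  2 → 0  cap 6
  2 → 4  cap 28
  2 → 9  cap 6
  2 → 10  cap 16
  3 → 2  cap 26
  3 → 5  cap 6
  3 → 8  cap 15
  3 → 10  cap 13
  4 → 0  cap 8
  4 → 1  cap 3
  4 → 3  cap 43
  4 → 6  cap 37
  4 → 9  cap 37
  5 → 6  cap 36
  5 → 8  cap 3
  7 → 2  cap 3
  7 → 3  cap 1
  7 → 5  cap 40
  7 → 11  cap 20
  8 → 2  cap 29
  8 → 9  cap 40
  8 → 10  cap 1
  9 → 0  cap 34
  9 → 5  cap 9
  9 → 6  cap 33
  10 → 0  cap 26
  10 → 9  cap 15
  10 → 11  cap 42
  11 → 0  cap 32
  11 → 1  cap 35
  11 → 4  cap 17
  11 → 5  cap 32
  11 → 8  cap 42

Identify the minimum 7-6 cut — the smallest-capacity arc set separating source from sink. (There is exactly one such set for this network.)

augment #1: 7→5→6 push 36
augment #2: 7→2→4→6 push 3
augment #3: 7→11→4→6 push 17
augment #4: 7→3→2→4→6 push 1
augment #5: 7→5→8→9→6 push 3
augment #6: 7→11→8→9→6 push 3
max flow = 63; residual-reachable set from 7 gives S-side
cut edges (S→T): {(5,6), (5,8), (7,2), (7,3), (7,11)} total cap 63

Min-cut arcs: {(5,6), (5,8), (7,2), (7,3), (7,11)} (total capacity 63)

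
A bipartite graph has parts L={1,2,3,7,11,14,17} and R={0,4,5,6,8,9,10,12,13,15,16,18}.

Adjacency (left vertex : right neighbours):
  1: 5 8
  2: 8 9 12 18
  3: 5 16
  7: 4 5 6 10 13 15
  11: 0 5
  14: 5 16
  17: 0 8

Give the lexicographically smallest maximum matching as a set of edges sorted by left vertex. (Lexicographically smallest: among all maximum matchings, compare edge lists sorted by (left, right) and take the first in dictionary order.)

|M| = 6 (so the lex-smallest maximum matching has 6 edges)
process left vertices in ascending order; for each, take the smallest-labelled available neighbour that still permits 6 edges overall, or leave it unmatched if none does
lex-smallest matching: {1-5, 2-9, 3-16, 7-4, 11-0, 17-8}

Lex-smallest maximum matching: {(1,5), (2,9), (3,16), (7,4), (11,0), (17,8)}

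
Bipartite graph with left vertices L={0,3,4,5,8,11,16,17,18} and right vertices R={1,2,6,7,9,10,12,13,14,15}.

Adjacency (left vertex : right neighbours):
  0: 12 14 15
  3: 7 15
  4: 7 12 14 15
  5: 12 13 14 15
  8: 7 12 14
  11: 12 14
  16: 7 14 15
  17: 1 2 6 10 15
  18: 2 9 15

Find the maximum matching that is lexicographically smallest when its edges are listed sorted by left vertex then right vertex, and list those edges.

|M| = 7 (so the lex-smallest maximum matching has 7 edges)
process left vertices in ascending order; for each, take the smallest-labelled available neighbour that still permits 7 edges overall, or leave it unmatched if none does
lex-smallest matching: {0-12, 3-7, 4-14, 5-13, 16-15, 17-1, 18-2}

Lex-smallest maximum matching: {(0,12), (3,7), (4,14), (5,13), (16,15), (17,1), (18,2)}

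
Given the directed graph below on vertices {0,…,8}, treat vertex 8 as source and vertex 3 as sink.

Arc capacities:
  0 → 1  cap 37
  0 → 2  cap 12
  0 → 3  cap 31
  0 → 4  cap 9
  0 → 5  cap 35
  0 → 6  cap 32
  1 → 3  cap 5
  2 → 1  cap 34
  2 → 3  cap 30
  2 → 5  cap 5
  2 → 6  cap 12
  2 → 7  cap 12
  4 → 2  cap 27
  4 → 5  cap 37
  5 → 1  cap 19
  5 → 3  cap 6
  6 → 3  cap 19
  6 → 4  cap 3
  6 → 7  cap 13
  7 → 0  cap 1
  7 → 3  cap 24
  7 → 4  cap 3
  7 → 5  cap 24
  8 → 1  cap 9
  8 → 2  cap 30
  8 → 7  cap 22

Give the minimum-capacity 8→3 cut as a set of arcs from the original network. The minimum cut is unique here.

augment #1: 8→1→3 push 5
augment #2: 8→2→3 push 30
augment #3: 8→7→3 push 22
max flow = 57; residual-reachable set from 8 gives S-side
cut edges (S→T): {(1,3), (8,2), (8,7)} total cap 57

Min-cut arcs: {(1,3), (8,2), (8,7)} (total capacity 57)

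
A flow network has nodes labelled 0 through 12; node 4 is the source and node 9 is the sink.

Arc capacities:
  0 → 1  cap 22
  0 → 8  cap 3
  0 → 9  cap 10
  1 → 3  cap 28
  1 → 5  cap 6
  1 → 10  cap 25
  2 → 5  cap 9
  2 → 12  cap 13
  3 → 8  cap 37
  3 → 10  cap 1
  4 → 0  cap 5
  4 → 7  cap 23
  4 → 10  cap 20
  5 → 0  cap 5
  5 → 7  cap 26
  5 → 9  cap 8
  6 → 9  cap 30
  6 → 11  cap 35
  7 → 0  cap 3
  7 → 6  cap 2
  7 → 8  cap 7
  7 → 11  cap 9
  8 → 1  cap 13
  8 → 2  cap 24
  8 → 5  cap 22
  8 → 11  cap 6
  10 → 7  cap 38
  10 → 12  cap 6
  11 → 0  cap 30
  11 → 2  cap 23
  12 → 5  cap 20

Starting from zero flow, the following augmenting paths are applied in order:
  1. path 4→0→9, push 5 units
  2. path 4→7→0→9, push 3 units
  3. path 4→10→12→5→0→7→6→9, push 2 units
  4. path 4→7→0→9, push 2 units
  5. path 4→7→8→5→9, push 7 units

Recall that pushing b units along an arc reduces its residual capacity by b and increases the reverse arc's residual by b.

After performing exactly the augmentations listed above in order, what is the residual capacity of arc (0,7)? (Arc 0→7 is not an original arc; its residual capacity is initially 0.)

after path 1 (4→0→9, push 5): res(0,7)=0
after path 2 (4→7→0→9, push 3): res(0,7)=3
after path 3 (4→10→12→5→0→7→6→9, push 2): res(0,7)=1
after path 4 (4→7→0→9, push 2): res(0,7)=3
after path 5 (4→7→8→5→9, push 7): res(0,7)=3

Residual capacity of (0,7): 3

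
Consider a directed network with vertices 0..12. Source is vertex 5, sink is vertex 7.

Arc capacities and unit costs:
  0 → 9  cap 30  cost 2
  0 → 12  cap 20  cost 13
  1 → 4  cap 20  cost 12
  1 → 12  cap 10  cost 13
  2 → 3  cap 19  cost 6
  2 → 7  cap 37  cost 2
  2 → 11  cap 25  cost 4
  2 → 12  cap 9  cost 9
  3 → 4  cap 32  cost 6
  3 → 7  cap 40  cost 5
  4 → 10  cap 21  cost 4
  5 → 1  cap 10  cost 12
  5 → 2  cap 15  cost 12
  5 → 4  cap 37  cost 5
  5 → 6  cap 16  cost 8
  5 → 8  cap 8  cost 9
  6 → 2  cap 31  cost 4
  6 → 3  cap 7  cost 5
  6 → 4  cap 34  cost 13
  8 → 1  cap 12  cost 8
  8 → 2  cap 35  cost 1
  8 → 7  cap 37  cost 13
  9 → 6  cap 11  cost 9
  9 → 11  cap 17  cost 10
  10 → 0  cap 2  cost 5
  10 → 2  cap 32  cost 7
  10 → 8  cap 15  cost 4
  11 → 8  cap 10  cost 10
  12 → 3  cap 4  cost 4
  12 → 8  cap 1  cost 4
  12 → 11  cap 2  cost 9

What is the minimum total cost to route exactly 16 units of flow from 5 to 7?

Minimum cost for 16 units: 208

shortest-cost path #1: 5→8→2→7 push 8 @ unit cost 12 (adds 96)
shortest-cost path #2: 5→2→7 push 8 @ unit cost 14 (adds 112)
total cost = 208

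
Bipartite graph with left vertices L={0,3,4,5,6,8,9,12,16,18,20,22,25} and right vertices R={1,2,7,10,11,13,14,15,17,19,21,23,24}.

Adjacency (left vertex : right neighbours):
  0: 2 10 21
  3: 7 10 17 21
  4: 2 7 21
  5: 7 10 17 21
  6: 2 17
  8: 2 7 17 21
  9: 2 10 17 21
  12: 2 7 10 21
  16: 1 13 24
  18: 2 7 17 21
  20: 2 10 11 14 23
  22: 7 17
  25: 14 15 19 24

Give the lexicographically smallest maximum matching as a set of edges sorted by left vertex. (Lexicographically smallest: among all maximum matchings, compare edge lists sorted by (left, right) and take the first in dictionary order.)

Lex-smallest maximum matching: {(0,2), (3,7), (4,21), (5,10), (6,17), (16,1), (20,11), (25,14)}

|M| = 8 (so the lex-smallest maximum matching has 8 edges)
process left vertices in ascending order; for each, take the smallest-labelled available neighbour that still permits 8 edges overall, or leave it unmatched if none does
lex-smallest matching: {0-2, 3-7, 4-21, 5-10, 6-17, 16-1, 20-11, 25-14}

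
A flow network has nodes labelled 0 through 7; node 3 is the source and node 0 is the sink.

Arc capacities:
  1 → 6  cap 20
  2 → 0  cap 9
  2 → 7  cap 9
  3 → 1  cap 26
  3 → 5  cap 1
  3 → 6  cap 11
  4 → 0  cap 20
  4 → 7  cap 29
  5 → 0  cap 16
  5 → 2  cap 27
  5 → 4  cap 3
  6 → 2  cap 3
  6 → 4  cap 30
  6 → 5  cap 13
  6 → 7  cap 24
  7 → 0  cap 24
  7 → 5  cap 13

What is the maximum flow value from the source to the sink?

augment #1: 3→5→0 bottleneck 1, total now 1
augment #2: 3→6→2→0 bottleneck 3, total now 4
augment #3: 3→6→4→0 bottleneck 8, total now 12
augment #4: 3→1→6→4→0 bottleneck 12, total now 24
augment #5: 3→1→6→5→0 bottleneck 8, total now 32

Maximum flow value: 32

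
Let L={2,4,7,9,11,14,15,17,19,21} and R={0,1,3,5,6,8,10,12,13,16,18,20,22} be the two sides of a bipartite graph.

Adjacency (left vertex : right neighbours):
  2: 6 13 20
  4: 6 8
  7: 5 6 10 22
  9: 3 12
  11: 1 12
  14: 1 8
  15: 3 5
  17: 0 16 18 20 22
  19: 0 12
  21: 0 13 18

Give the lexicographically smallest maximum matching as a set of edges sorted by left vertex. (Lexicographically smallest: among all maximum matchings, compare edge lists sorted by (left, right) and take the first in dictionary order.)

Lex-smallest maximum matching: {(2,6), (4,8), (7,10), (9,3), (11,12), (14,1), (15,5), (17,16), (19,0), (21,13)}

|M| = 10 (so the lex-smallest maximum matching has 10 edges)
process left vertices in ascending order; for each, take the smallest-labelled available neighbour that still permits 10 edges overall, or leave it unmatched if none does
lex-smallest matching: {2-6, 4-8, 7-10, 9-3, 11-12, 14-1, 15-5, 17-16, 19-0, 21-13}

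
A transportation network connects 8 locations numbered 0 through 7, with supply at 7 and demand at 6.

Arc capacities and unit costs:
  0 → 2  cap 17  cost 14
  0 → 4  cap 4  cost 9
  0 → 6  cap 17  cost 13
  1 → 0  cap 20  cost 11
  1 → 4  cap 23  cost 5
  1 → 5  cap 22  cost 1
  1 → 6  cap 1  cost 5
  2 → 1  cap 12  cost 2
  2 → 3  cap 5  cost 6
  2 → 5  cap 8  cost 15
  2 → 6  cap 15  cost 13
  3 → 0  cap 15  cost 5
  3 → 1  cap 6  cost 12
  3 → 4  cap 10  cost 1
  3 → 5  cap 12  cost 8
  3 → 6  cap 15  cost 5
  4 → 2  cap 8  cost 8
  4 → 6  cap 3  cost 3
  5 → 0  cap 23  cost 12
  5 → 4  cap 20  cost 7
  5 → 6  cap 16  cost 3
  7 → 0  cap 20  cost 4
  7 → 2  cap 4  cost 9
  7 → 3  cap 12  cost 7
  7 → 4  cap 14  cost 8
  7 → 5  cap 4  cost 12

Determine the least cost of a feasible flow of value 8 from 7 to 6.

shortest-cost path #1: 7→4→6 push 3 @ unit cost 11 (adds 33)
shortest-cost path #2: 7→3→6 push 5 @ unit cost 12 (adds 60)
total cost = 93

Minimum cost for 8 units: 93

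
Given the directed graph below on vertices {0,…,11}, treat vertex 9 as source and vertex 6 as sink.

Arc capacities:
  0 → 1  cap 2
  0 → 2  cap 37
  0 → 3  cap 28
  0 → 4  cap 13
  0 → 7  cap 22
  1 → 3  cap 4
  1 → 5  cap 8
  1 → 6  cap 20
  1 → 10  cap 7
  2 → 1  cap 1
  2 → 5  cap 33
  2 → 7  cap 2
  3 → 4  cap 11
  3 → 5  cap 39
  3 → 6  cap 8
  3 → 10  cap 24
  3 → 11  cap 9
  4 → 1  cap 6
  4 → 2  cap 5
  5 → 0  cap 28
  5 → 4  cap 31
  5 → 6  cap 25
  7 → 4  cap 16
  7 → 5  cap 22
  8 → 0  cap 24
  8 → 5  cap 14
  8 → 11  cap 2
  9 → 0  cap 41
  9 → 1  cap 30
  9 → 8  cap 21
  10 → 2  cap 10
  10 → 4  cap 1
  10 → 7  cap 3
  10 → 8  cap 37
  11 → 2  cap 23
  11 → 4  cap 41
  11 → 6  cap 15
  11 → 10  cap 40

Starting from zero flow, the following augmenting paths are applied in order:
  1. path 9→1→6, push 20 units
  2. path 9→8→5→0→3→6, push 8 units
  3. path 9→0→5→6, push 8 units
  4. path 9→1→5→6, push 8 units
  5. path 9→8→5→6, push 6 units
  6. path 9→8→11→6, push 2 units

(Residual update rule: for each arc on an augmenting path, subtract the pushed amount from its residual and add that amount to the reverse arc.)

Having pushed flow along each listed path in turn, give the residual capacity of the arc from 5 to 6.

after path 1 (9→1→6, push 20): res(5,6)=25
after path 2 (9→8→5→0→3→6, push 8): res(5,6)=25
after path 3 (9→0→5→6, push 8): res(5,6)=17
after path 4 (9→1→5→6, push 8): res(5,6)=9
after path 5 (9→8→5→6, push 6): res(5,6)=3
after path 6 (9→8→11→6, push 2): res(5,6)=3

Residual capacity of (5,6): 3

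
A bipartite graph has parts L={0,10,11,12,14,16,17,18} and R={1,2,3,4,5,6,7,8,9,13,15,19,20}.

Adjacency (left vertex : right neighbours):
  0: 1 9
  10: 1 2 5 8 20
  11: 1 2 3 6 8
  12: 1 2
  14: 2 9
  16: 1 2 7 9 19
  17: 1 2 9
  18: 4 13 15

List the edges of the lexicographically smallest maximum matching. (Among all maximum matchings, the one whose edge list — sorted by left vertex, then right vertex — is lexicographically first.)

Lex-smallest maximum matching: {(0,1), (10,5), (11,3), (12,2), (14,9), (16,7), (18,4)}

|M| = 7 (so the lex-smallest maximum matching has 7 edges)
process left vertices in ascending order; for each, take the smallest-labelled available neighbour that still permits 7 edges overall, or leave it unmatched if none does
lex-smallest matching: {0-1, 10-5, 11-3, 12-2, 14-9, 16-7, 18-4}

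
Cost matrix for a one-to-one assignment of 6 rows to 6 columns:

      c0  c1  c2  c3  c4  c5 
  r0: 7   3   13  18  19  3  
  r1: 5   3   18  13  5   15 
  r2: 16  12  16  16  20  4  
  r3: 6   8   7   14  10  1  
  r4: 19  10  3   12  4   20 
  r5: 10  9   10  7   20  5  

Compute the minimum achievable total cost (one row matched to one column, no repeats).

Minimum assignment cost: 28

optimal assignment: row0→col1 (cost 3), row1→col4 (cost 5), row2→col5 (cost 4), row3→col0 (cost 6), row4→col2 (cost 3), row5→col3 (cost 7)
total = 3 + 5 + 4 + 6 + 3 + 7 = 28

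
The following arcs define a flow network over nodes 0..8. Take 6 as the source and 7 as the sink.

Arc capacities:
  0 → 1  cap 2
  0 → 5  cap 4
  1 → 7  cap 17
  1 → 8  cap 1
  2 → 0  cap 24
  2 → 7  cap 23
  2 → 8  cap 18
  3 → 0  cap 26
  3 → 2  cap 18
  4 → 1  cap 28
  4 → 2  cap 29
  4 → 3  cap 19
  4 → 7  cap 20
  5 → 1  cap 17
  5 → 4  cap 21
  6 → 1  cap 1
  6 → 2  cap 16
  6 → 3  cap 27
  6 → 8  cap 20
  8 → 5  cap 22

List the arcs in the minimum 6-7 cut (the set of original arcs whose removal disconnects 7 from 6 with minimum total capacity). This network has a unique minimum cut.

Min-cut arcs: {(0,1), (0,5), (2,7), (6,1), (8,5)} (total capacity 52)

augment #1: 6→1→7 push 1
augment #2: 6→2→7 push 16
augment #3: 6→3→2→7 push 7
augment #4: 6→3→0→1→7 push 2
augment #5: 6→8→5→1→7 push 14
augment #6: 6→8→5→4→7 push 6
augment #7: 6→3→0→5→4→7 push 4
augment #8: 6→3→2→8→5→4→7 push 2
max flow = 52; residual-reachable set from 6 gives S-side
cut edges (S→T): {(0,1), (0,5), (2,7), (6,1), (8,5)} total cap 52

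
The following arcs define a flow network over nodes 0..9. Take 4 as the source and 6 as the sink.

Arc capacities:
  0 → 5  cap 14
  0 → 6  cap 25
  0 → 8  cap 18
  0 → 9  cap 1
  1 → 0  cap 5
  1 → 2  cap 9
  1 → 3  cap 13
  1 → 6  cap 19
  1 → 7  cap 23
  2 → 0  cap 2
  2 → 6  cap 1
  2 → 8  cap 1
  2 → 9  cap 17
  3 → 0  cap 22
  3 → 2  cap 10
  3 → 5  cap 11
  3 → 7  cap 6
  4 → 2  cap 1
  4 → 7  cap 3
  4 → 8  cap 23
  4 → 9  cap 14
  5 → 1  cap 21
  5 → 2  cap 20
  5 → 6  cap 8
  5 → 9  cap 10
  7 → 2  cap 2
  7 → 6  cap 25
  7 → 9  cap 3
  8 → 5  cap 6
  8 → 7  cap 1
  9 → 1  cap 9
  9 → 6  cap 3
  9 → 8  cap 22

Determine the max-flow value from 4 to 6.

augment #1: 4→2→6 bottleneck 1, total now 1
augment #2: 4→7→6 bottleneck 3, total now 4
augment #3: 4→9→6 bottleneck 3, total now 7
augment #4: 4→8→5→6 bottleneck 6, total now 13
augment #5: 4→8→7→6 bottleneck 1, total now 14
augment #6: 4→9→1→6 bottleneck 9, total now 23

Maximum flow value: 23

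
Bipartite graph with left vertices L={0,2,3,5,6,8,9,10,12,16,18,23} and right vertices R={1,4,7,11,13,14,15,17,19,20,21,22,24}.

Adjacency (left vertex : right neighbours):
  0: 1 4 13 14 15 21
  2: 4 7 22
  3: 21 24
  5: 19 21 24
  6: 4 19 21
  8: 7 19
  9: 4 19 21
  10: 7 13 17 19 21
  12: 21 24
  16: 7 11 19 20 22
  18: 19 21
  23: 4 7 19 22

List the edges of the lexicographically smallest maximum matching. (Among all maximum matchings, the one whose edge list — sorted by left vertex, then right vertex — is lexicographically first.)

Lex-smallest maximum matching: {(0,1), (2,4), (3,21), (5,19), (8,7), (10,13), (12,24), (16,11), (23,22)}

|M| = 9 (so the lex-smallest maximum matching has 9 edges)
process left vertices in ascending order; for each, take the smallest-labelled available neighbour that still permits 9 edges overall, or leave it unmatched if none does
lex-smallest matching: {0-1, 2-4, 3-21, 5-19, 8-7, 10-13, 12-24, 16-11, 23-22}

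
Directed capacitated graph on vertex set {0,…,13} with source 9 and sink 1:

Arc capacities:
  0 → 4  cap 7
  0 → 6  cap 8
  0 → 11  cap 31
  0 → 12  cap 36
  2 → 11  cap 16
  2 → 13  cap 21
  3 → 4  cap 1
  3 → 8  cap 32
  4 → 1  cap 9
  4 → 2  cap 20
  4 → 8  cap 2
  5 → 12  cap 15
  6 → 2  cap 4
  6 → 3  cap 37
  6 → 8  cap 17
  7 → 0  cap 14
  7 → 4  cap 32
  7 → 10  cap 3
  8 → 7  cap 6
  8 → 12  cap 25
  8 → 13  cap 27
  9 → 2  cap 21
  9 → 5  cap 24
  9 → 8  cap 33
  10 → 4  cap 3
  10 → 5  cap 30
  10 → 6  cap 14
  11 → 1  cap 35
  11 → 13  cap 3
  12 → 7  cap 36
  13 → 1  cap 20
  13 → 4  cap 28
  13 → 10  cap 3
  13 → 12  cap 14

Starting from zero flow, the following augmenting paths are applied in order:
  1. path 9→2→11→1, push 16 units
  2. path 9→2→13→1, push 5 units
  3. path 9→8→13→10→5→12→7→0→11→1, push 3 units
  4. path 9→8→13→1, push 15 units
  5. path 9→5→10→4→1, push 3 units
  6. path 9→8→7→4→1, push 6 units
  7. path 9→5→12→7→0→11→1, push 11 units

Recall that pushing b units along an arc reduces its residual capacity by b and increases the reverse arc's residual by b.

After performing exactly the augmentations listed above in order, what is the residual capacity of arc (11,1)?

after path 1 (9→2→11→1, push 16): res(11,1)=19
after path 2 (9→2→13→1, push 5): res(11,1)=19
after path 3 (9→8→13→10→5→12→7→0→11→1, push 3): res(11,1)=16
after path 4 (9→8→13→1, push 15): res(11,1)=16
after path 5 (9→5→10→4→1, push 3): res(11,1)=16
after path 6 (9→8→7→4→1, push 6): res(11,1)=16
after path 7 (9→5→12→7→0→11→1, push 11): res(11,1)=5

Residual capacity of (11,1): 5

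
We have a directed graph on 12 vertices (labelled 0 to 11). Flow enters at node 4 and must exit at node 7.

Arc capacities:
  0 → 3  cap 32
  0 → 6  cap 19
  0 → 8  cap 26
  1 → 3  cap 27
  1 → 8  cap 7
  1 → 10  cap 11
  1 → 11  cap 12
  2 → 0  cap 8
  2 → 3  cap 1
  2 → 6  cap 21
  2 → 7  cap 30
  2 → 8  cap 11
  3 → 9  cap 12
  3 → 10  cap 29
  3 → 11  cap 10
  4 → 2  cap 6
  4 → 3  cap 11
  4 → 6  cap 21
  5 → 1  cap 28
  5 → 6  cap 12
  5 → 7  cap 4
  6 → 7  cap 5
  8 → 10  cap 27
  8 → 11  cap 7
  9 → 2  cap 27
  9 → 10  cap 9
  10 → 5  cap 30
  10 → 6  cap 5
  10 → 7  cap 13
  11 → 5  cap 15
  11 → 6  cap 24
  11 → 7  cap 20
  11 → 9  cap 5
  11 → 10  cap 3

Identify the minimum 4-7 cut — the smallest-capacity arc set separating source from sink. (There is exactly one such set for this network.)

augment #1: 4→2→7 push 6
augment #2: 4→6→7 push 5
augment #3: 4→3→10→7 push 11
max flow = 22; residual-reachable set from 4 gives S-side
cut edges (S→T): {(4,2), (4,3), (6,7)} total cap 22

Min-cut arcs: {(4,2), (4,3), (6,7)} (total capacity 22)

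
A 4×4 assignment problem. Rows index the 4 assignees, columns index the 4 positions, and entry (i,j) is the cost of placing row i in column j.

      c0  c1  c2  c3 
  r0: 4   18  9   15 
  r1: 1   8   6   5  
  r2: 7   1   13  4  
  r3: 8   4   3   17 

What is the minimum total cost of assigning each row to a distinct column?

Minimum assignment cost: 13

optimal assignment: row0→col0 (cost 4), row1→col3 (cost 5), row2→col1 (cost 1), row3→col2 (cost 3)
total = 4 + 5 + 1 + 3 = 13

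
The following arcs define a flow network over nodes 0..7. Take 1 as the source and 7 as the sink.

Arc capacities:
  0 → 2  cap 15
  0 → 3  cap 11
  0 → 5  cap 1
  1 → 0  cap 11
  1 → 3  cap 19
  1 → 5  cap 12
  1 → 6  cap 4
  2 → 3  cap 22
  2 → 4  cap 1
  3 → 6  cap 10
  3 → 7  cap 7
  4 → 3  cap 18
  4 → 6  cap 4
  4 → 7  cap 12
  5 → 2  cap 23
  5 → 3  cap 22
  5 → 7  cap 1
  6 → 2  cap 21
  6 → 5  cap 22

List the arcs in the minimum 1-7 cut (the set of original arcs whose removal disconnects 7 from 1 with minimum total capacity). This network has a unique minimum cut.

augment #1: 1→3→7 push 7
augment #2: 1→5→7 push 1
augment #3: 1→0→2→4→7 push 1
max flow = 9; residual-reachable set from 1 gives S-side
cut edges (S→T): {(2,4), (3,7), (5,7)} total cap 9

Min-cut arcs: {(2,4), (3,7), (5,7)} (total capacity 9)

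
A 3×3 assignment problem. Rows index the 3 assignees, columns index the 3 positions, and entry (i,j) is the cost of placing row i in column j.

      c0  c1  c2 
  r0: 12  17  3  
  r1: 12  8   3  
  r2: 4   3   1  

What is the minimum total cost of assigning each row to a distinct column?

optimal assignment: row0→col2 (cost 3), row1→col1 (cost 8), row2→col0 (cost 4)
total = 3 + 8 + 4 = 15

Minimum assignment cost: 15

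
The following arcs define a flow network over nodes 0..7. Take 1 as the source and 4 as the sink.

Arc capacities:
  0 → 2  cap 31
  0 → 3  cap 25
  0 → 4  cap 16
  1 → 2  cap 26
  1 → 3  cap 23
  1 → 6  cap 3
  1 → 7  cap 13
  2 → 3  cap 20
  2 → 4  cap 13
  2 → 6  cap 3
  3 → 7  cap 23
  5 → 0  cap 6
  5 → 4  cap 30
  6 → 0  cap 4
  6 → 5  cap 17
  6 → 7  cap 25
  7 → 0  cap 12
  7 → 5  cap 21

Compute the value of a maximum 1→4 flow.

augment #1: 1→2→4 bottleneck 13, total now 13
augment #2: 1→6→0→4 bottleneck 3, total now 16
augment #3: 1→7→0→4 bottleneck 12, total now 28
augment #4: 1→7→5→4 bottleneck 1, total now 29
augment #5: 1→2→6→0→4 bottleneck 1, total now 30
augment #6: 1→2→6→5→4 bottleneck 2, total now 32
augment #7: 1→3→7→5→4 bottleneck 20, total now 52

Maximum flow value: 52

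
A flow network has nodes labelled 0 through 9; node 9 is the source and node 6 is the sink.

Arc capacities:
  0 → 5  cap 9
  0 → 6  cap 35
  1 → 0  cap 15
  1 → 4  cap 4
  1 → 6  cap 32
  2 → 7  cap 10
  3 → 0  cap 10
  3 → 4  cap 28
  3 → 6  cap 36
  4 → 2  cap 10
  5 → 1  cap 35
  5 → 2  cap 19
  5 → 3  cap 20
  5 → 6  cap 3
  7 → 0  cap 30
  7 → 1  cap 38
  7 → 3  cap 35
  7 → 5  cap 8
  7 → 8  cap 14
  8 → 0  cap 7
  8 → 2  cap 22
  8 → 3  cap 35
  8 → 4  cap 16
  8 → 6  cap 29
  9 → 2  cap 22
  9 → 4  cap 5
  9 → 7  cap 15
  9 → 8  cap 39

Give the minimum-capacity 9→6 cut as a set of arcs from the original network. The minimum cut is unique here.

Min-cut arcs: {(2,7), (9,7), (9,8)} (total capacity 64)

augment #1: 9→8→6 push 29
augment #2: 9→7→0→6 push 15
augment #3: 9→8→0→6 push 7
augment #4: 9→8→3→6 push 3
augment #5: 9→2→7→0→6 push 10
max flow = 64; residual-reachable set from 9 gives S-side
cut edges (S→T): {(2,7), (9,7), (9,8)} total cap 64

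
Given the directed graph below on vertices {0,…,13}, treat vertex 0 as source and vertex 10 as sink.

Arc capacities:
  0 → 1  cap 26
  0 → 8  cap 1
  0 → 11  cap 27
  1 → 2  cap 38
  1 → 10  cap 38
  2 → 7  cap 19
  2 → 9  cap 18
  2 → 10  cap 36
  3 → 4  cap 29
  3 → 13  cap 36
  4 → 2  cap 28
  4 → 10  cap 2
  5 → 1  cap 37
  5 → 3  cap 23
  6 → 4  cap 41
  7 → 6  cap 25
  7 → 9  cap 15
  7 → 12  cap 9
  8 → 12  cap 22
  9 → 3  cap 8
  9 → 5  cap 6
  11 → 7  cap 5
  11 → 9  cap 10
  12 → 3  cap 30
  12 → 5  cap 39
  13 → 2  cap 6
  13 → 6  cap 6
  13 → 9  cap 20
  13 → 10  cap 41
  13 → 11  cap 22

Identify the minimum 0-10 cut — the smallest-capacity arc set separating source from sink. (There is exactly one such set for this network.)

Min-cut arcs: {(0,1), (0,8), (11,7), (11,9)} (total capacity 42)

augment #1: 0→1→10 push 26
augment #2: 0→8→12→3→4→10 push 1
augment #3: 0→11→7→6→4→10 push 1
augment #4: 0→11→9→3→13→10 push 8
augment #5: 0→11→9→5→1→10 push 2
augment #6: 0→11→7→6→4→2→10 push 4
max flow = 42; residual-reachable set from 0 gives S-side
cut edges (S→T): {(0,1), (0,8), (11,7), (11,9)} total cap 42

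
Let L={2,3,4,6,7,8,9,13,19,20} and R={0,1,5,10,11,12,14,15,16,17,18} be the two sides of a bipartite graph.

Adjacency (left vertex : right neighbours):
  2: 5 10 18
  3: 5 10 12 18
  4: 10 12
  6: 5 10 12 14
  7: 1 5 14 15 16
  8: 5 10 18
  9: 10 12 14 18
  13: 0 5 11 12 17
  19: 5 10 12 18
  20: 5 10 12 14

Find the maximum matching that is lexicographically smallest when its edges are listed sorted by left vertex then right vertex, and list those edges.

|M| = 7 (so the lex-smallest maximum matching has 7 edges)
process left vertices in ascending order; for each, take the smallest-labelled available neighbour that still permits 7 edges overall, or leave it unmatched if none does
lex-smallest matching: {2-5, 3-10, 4-12, 6-14, 7-1, 8-18, 13-0}

Lex-smallest maximum matching: {(2,5), (3,10), (4,12), (6,14), (7,1), (8,18), (13,0)}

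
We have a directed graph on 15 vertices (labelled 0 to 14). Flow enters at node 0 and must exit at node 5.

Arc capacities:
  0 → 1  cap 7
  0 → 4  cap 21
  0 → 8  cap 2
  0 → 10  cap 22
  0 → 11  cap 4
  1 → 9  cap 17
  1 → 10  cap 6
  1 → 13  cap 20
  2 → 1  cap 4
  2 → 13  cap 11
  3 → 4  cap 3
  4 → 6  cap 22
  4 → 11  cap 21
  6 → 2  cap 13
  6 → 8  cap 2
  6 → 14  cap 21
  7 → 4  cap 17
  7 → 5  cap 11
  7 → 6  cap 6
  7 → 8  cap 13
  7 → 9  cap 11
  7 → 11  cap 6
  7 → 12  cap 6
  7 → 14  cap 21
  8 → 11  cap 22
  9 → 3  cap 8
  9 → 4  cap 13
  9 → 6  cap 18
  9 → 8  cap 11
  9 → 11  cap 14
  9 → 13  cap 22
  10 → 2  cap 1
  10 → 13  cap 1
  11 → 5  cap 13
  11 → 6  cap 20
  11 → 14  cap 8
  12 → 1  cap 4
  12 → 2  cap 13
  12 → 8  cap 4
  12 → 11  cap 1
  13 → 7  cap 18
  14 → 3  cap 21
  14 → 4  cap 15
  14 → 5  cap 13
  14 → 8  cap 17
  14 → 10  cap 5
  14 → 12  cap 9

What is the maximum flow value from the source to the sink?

Maximum flow value: 36

augment #1: 0→11→5 bottleneck 4, total now 4
augment #2: 0→4→11→5 bottleneck 9, total now 13
augment #3: 0→1→13→7→5 bottleneck 7, total now 20
augment #4: 0→4→6→14→5 bottleneck 12, total now 32
augment #5: 0→8→11→14→5 bottleneck 1, total now 33
augment #6: 0→10→13→7→5 bottleneck 1, total now 34
augment #7: 0→10→2→13→7→5 bottleneck 1, total now 35
augment #8: 0→8→11→6→2→13→7→5 bottleneck 1, total now 36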